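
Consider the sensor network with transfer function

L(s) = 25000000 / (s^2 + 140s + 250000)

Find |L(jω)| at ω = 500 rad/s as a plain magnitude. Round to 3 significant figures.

At s = jω = j500:
quadratic: (j500)² + 140·j500 + 250000 = 0 + j70000 → |·| ≈ 70000, ∠ ≈ 90.00°
|L| = 25000000 / 70000 ≈ 357.14

357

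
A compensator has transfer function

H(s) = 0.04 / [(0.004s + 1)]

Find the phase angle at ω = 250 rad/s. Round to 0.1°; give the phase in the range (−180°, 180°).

-45.0°

At ω = 250 rad/s:
pole (1 + j250·0.004) = 1 + j1 → |·| ≈ 1.4142, ∠ ≈ 45.00°
∠H = (0°) − (45.00°) = -45.00°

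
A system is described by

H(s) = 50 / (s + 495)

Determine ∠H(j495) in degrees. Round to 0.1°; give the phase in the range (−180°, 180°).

-45.0°

At s = jω = j495:
pole (s+495): 495 + j495 → |·| = √(495²+495²) = √490050 ≈ 700.04, ∠ = arctan(495/495) ≈ 45.00°
∠H = 0.00° − 45.00° = -45.00°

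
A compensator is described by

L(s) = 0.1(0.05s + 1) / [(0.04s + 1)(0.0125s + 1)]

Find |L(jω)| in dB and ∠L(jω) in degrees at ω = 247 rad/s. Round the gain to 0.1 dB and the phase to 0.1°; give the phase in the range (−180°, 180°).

At ω = 247 rad/s:
zero (1 + j247·0.05) = 1 + j12.35 → |·| ≈ 12.39, ∠ ≈ 85.37°
pole (1 + j247·0.04) = 1 + j9.88 → |·| ≈ 9.9305, ∠ ≈ 84.22°
pole (1 + j247·0.0125) = 1 + j3.0875 → |·| ≈ 3.2454, ∠ ≈ 72.05°
|L| = 0.1 · 12.39 / (9.9305 · 3.2454) ≈ 0.038444
Gain = 20 log₁₀(0.038444) ≈ -28.30 dB
∠L = (85.37°) − (84.22° + 72.05°) = -70.90°

-28.3 dB, -70.9°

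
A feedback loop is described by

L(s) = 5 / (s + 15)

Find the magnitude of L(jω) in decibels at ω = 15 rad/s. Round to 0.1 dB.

-12.6 dB

Substitute s = j15:
Numerator: 5 = 5 + j0
Denominator: (j15) + 15 = 15 + j15
|N| = √(5² + 0²) ≈ 5, ∠N ≈ 0.00°
|D| = √(15² + 15²) ≈ 21.213, ∠D ≈ 45.00°
|L| = 5 / 21.213 ≈ 0.2357
Gain = 20 log₁₀(0.2357) ≈ -12.55 dB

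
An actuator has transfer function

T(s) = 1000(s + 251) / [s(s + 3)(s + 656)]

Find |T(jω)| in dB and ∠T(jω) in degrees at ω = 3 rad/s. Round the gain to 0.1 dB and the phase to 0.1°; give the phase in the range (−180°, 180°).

At s = jω = j3:
zero (s+251): 251 + j3 → |·| = √(251²+3²) = √63010 ≈ 251.02, ∠ = arctan(3/251) ≈ 0.68°
pole (s+3): 3 + j3 → |·| = √(3²+3²) = √18 ≈ 4.2426, ∠ = arctan(3/3) ≈ 45.00°
pole (s+656): 656 + j3 → |·| = √(656²+3²) = √430345 ≈ 656.01, ∠ = arctan(3/656) ≈ 0.26°
pole at origin: |s| = 3, ∠ = 90.00° (in denominator)
|T| = 1000 · 251.02 / 8349.6 ≈ 30.064
Gain = 20 log₁₀(30.064) ≈ 29.56 dB
∠T = 0.68° − 135.26° = -134.58°

29.6 dB, -134.6°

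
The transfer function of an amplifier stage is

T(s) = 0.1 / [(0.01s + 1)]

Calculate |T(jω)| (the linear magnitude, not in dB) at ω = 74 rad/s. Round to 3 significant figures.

0.0804

At ω = 74 rad/s:
pole (1 + j74·0.01) = 1 + j0.74 → |·| ≈ 1.244, ∠ ≈ 36.50°
|T| = 0.1 · 1 / (1.244) ≈ 0.080386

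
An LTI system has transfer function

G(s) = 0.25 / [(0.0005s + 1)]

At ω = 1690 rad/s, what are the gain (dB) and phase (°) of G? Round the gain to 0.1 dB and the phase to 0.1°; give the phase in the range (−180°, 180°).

At ω = 1690 rad/s:
pole (1 + j1690·0.0005) = 1 + j0.845 → |·| ≈ 1.3092, ∠ ≈ 40.20°
|G| = 0.25 · 1 / (1.3092) ≈ 0.19096
Gain = 20 log₁₀(0.19096) ≈ -14.38 dB
∠G = (0°) − (40.20°) = -40.20°

-14.4 dB, -40.2°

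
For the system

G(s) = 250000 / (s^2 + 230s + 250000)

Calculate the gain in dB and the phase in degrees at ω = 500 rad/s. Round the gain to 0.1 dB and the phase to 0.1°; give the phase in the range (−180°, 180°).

At s = jω = j500:
quadratic: (j500)² + 230·j500 + 250000 = 0 + j115000 → |·| ≈ 1.15e+05, ∠ ≈ 90.00°
|G| = 250000 / 1.15e+05 ≈ 2.1739
Gain = 20 log₁₀(2.1739) ≈ 6.74 dB
∠G = 0.00° − 90.00° = -90.00°

6.7 dB, -90.0°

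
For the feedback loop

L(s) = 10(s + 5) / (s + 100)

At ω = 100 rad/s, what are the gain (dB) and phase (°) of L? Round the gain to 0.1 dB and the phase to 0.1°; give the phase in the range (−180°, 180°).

At s = jω = j100:
zero (s+5): 5 + j100 → |·| = √(5²+100²) = √10025 ≈ 100.12, ∠ = arctan(100/5) ≈ 87.14°
pole (s+100): 100 + j100 → |·| = √(100²+100²) = √20000 ≈ 141.42, ∠ = arctan(100/100) ≈ 45.00°
|L| = 10 · 100.12 / 141.42 ≈ 7.0796
Gain = 20 log₁₀(7.0796) ≈ 17.00 dB
∠L = 87.14° − 45.00° = 42.14°

17.0 dB, 42.1°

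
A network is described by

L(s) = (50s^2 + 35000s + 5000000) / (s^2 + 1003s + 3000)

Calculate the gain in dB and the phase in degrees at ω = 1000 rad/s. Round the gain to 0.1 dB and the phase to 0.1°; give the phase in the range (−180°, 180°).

32.1 dB, 7.3°

Substitute s = j1000:
Numerator: 50(j1000)^2 + 35000(j1000) + 5000000 = -45000000 + j35000000
Denominator: (j1000)^2 + 1003(j1000) + 3000 = -997000 + j1003000
|N| = √(45000000² + 35000000²) ≈ 5.7009e+07, ∠N ≈ 142.13°
|D| = √(997000² + 1003000²) ≈ 1.4142e+06, ∠D ≈ 134.83°
|L| = 5.7009e+07 / 1.4142e+06 ≈ 40.312
Gain = 20 log₁₀(40.312) ≈ 32.11 dB
∠L = 142.13° − 134.83° = 7.30°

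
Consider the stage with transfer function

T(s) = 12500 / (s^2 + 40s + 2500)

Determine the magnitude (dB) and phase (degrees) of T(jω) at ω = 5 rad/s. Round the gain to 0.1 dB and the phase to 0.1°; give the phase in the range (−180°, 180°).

At s = jω = j5:
quadratic: (j5)² + 40·j5 + 2500 = 2475 + j200 → |·| ≈ 2483.1, ∠ ≈ 4.62°
|T| = 12500 / 2483.1 ≈ 5.034
Gain = 20 log₁₀(5.034) ≈ 14.04 dB
∠T = 0.00° − 4.62° = -4.62°

14.0 dB, -4.6°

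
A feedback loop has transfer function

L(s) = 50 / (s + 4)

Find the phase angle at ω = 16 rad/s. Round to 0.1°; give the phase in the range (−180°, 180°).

-76.0°

Substitute s = j16:
Numerator: 50 = 50 + j0
Denominator: (j16) + 4 = 4 + j16
|N| = √(50² + 0²) ≈ 50, ∠N ≈ 0.00°
|D| = √(4² + 16²) ≈ 16.492, ∠D ≈ 75.96°
∠L = 0.00° − 75.96° = -75.96°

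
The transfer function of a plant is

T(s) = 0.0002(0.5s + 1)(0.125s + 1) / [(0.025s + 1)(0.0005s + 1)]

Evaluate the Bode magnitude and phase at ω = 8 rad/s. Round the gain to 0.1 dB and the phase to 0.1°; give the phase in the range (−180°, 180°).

At ω = 8 rad/s:
zero (1 + j8·0.5) = 1 + j4 → |·| ≈ 4.1231, ∠ ≈ 75.96°
zero (1 + j8·0.125) = 1 + j1 → |·| ≈ 1.4142, ∠ ≈ 45.00°
pole (1 + j8·0.025) = 1 + j0.2 → |·| ≈ 1.0198, ∠ ≈ 11.31°
pole (1 + j8·0.0005) = 1 + j0.004 → |·| ≈ 1, ∠ ≈ 0.23°
|T| = 0.0002 · 4.1231 · 1.4142 / (1.0198 · 1) ≈ 0.0011435
Gain = 20 log₁₀(0.0011435) ≈ -58.84 dB
∠T = (75.96° + 45.00°) − (11.31° + 0.23°) = 109.42°

-58.8 dB, 109.4°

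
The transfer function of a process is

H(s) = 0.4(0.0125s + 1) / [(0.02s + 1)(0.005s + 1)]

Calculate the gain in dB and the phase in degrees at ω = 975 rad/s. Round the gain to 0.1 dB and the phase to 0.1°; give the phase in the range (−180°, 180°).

-26.0 dB, -80.2°

At ω = 975 rad/s:
zero (1 + j975·0.0125) = 1 + j12.1875 → |·| ≈ 12.228, ∠ ≈ 85.31°
pole (1 + j975·0.02) = 1 + j19.5 → |·| ≈ 19.526, ∠ ≈ 87.06°
pole (1 + j975·0.005) = 1 + j4.875 → |·| ≈ 4.9765, ∠ ≈ 78.41°
|H| = 0.4 · 12.228 / (19.526 · 4.9765) ≈ 0.050336
Gain = 20 log₁₀(0.050336) ≈ -25.96 dB
∠H = (85.31°) − (87.06° + 78.41°) = -80.16°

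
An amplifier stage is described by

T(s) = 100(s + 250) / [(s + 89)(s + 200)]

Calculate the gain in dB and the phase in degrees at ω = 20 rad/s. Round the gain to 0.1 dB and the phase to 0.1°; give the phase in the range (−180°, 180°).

At s = jω = j20:
zero (s+250): 250 + j20 → |·| = √(250²+20²) = √62900 ≈ 250.8, ∠ = arctan(20/250) ≈ 4.57°
pole (s+89): 89 + j20 → |·| = √(89²+20²) = √8321 ≈ 91.22, ∠ = arctan(20/89) ≈ 12.67°
pole (s+200): 200 + j20 → |·| = √(200²+20²) = √40400 ≈ 201, ∠ = arctan(20/200) ≈ 5.71°
|T| = 100 · 250.8 / 18335 ≈ 1.3679
Gain = 20 log₁₀(1.3679) ≈ 2.72 dB
∠T = 4.57° − 18.38° = -13.81°

2.7 dB, -13.8°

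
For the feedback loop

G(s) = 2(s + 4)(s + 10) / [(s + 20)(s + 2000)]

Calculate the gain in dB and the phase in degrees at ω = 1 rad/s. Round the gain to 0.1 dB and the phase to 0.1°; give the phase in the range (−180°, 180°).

-53.7 dB, 16.9°

At s = jω = j1:
zero (s+4): 4 + j1 → |·| = √(4²+1²) = √17 ≈ 4.1231, ∠ = arctan(1/4) ≈ 14.04°
zero (s+10): 10 + j1 → |·| = √(10²+1²) = √101 ≈ 10.05, ∠ = arctan(1/10) ≈ 5.71°
pole (s+20): 20 + j1 → |·| = √(20²+1²) = √401 ≈ 20.025, ∠ = arctan(1/20) ≈ 2.86°
pole (s+2000): 2000 + j1 → |·| = √(2000²+1²) = √4000001 ≈ 2000, ∠ = arctan(1/2000) ≈ 0.03°
|G| = 2 · 41.437 / 40050 ≈ 0.0020693
Gain = 20 log₁₀(0.0020693) ≈ -53.68 dB
∠G = 19.75° − 2.89° = 16.86°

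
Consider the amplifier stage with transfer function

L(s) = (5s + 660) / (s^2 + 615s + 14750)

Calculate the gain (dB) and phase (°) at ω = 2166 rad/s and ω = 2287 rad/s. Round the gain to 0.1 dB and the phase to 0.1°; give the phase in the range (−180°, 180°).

Substitute s = j2166:
Numerator: 5(j2166) + 660 = 660 + j10830
Denominator: (j2166)^2 + 615(j2166) + 14750 = -4676806 + j1332090
|N| = √(660² + 10830²) ≈ 10850, ∠N ≈ 86.51°
|D| = √(4676806² + 1332090²) ≈ 4.8628e+06, ∠D ≈ 164.10°
|L| = 10850 / 4.8628e+06 ≈ 0.0022312
Gain = 20 log₁₀(0.0022312) ≈ -53.03 dB
∠L = 86.51° − 164.10° = -77.59°

Substitute s = j2287:
Numerator: 5(j2287) + 660 = 660 + j11435
Denominator: (j2287)^2 + 615(j2287) + 14750 = -5215619 + j1406505
|N| = √(660² + 11435²) ≈ 11454, ∠N ≈ 86.70°
|D| = √(5215619² + 1406505²) ≈ 5.4019e+06, ∠D ≈ 164.91°
|L| = 11454 / 5.4019e+06 ≈ 0.0021204
Gain = 20 log₁₀(0.0021204) ≈ -53.47 dB
∠L = 86.70° − 164.91° = -78.21°

ω = 2166: -53.0 dB, -77.6°; ω = 2287: -53.5 dB, -78.2°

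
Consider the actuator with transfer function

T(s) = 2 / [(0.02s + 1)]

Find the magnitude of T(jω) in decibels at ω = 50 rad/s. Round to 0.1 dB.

3.0 dB

At ω = 50 rad/s:
pole (1 + j50·0.02) = 1 + j1 → |·| ≈ 1.4142, ∠ ≈ 45.00°
|T| = 2 · 1 / (1.4142) ≈ 1.4142
Gain = 20 log₁₀(1.4142) ≈ 3.01 dB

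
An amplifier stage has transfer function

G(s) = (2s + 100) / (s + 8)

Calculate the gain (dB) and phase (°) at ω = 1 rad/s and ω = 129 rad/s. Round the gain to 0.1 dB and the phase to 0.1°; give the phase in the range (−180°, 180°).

ω = 1: 21.9 dB, -6.0°; ω = 129: 6.6 dB, -17.6°

Substitute s = j1:
Numerator: 2(j1) + 100 = 100 + j2
Denominator: (j1) + 8 = 8 + j1
|N| = √(100² + 2²) ≈ 100.02, ∠N ≈ 1.15°
|D| = √(8² + 1²) ≈ 8.0623, ∠D ≈ 7.13°
|G| = 100.02 / 8.0623 ≈ 12.406
Gain = 20 log₁₀(12.406) ≈ 21.87 dB
∠G = 1.15° − 7.13° = -5.98°

Substitute s = j129:
Numerator: 2(j129) + 100 = 100 + j258
Denominator: (j129) + 8 = 8 + j129
|N| = √(100² + 258²) ≈ 276.7, ∠N ≈ 68.81°
|D| = √(8² + 129²) ≈ 129.25, ∠D ≈ 86.45°
|G| = 276.7 / 129.25 ≈ 2.1408
Gain = 20 log₁₀(2.1408) ≈ 6.61 dB
∠G = 68.81° − 86.45° = -17.64°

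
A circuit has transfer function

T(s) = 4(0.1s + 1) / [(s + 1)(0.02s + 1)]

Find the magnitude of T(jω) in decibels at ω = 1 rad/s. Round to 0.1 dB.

At ω = 1 rad/s:
zero (1 + j1·0.1) = 1 + j0.1 → |·| ≈ 1.005, ∠ ≈ 5.71°
pole (1 + j1·1) = 1 + j1 → |·| ≈ 1.4142, ∠ ≈ 45.00°
pole (1 + j1·0.02) = 1 + j0.02 → |·| ≈ 1.0002, ∠ ≈ 1.15°
|T| = 4 · 1.005 / (1.4142 · 1.0002) ≈ 2.842
Gain = 20 log₁₀(2.842) ≈ 9.07 dB

9.1 dB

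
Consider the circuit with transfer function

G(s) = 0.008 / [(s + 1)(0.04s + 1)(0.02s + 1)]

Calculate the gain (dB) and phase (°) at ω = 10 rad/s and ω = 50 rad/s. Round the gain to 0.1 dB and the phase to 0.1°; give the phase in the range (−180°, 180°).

At ω = 10 rad/s:
pole (1 + j10·1) = 1 + j10 → |·| ≈ 10.05, ∠ ≈ 84.29°
pole (1 + j10·0.04) = 1 + j0.4 → |·| ≈ 1.077, ∠ ≈ 21.80°
pole (1 + j10·0.02) = 1 + j0.2 → |·| ≈ 1.0198, ∠ ≈ 11.31°
|G| = 0.008 · 1 / (10.05 · 1.077 · 1.0198) ≈ 0.00072476
Gain = 20 log₁₀(0.00072476) ≈ -62.80 dB
∠G = (0°) − (84.29° + 21.80° + 11.31°) = -117.40°

At ω = 50 rad/s:
pole (1 + j50·1) = 1 + j50 → |·| ≈ 50.01, ∠ ≈ 88.85°
pole (1 + j50·0.04) = 1 + j2 → |·| ≈ 2.2361, ∠ ≈ 63.43°
pole (1 + j50·0.02) = 1 + j1 → |·| ≈ 1.4142, ∠ ≈ 45.00°
|G| = 0.008 · 1 / (50.01 · 2.2361 · 1.4142) ≈ 5.0586e-05
Gain = 20 log₁₀(5.0586e-05) ≈ -85.92 dB
∠G = (0°) − (88.85° + 63.43° + 45.00°) = -197.28° ≡ 162.72° (principal value)

ω = 10: -62.8 dB, -117.4°; ω = 50: -85.9 dB, 162.7°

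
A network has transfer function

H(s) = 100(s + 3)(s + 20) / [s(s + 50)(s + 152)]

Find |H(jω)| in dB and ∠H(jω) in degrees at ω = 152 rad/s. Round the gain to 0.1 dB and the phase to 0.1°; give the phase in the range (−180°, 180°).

At s = jω = j152:
zero (s+3): 3 + j152 → |·| = √(3²+152²) = √23113 ≈ 152.03, ∠ = arctan(152/3) ≈ 88.87°
zero (s+20): 20 + j152 → |·| = √(20²+152²) = √23504 ≈ 153.31, ∠ = arctan(152/20) ≈ 82.50°
pole (s+50): 50 + j152 → |·| = √(50²+152²) = √25604 ≈ 160.01, ∠ = arctan(152/50) ≈ 71.79°
pole (s+152): 152 + j152 → |·| = √(152²+152²) = √46208 ≈ 214.96, ∠ = arctan(152/152) ≈ 45.00°
pole at origin: |s| = 152, ∠ = 90.00° (in denominator)
|H| = 100 · 23308 / 5.2282e+06 ≈ 0.44581
Gain = 20 log₁₀(0.44581) ≈ -7.02 dB
∠H = 171.37° − 206.79° = -35.42°

-7.0 dB, -35.4°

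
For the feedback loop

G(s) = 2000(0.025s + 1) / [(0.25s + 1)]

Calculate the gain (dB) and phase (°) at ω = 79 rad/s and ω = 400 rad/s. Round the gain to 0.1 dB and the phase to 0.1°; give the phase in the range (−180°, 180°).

At ω = 79 rad/s:
zero (1 + j79·0.025) = 1 + j1.975 → |·| ≈ 2.2137, ∠ ≈ 63.15°
pole (1 + j79·0.25) = 1 + j19.75 → |·| ≈ 19.775, ∠ ≈ 87.10°
|G| = 2000 · 2.2137 / (19.775) ≈ 223.89
Gain = 20 log₁₀(223.89) ≈ 47.00 dB
∠G = (63.15°) − (87.10°) = -23.95°

At ω = 400 rad/s:
zero (1 + j400·0.025) = 1 + j10 → |·| ≈ 10.05, ∠ ≈ 84.29°
pole (1 + j400·0.25) = 1 + j100 → |·| ≈ 100, ∠ ≈ 89.43°
|G| = 2000 · 10.05 / (100) ≈ 201
Gain = 20 log₁₀(201) ≈ 46.06 dB
∠G = (84.29°) − (89.43°) = -5.14°

ω = 79: 47.0 dB, -24.0°; ω = 400: 46.1 dB, -5.1°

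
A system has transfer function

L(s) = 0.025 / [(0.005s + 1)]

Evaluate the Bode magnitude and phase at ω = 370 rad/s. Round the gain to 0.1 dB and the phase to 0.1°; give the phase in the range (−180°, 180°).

At ω = 370 rad/s:
pole (1 + j370·0.005) = 1 + j1.85 → |·| ≈ 2.103, ∠ ≈ 61.61°
|L| = 0.025 · 1 / (2.103) ≈ 0.011888
Gain = 20 log₁₀(0.011888) ≈ -38.50 dB
∠L = (0°) − (61.61°) = -61.61°

-38.5 dB, -61.6°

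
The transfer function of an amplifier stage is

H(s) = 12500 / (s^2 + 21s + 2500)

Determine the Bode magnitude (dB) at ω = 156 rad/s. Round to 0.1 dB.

-4.9 dB

At s = jω = j156:
quadratic: (j156)² + 21·j156 + 2500 = -21836 + j3276 → |·| ≈ 22080, ∠ ≈ 171.47°
|H| = 12500 / 22080 ≈ 0.56612
Gain = 20 log₁₀(0.56612) ≈ -4.94 dB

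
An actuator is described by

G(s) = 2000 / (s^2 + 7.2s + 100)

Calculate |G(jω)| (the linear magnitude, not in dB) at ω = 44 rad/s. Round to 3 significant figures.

At s = jω = j44:
quadratic: (j44)² + 7.2·j44 + 100 = -1836 + j316.8 → |·| ≈ 1863.1, ∠ ≈ 170.21°
|G| = 2000 / 1863.1 ≈ 1.0735

1.07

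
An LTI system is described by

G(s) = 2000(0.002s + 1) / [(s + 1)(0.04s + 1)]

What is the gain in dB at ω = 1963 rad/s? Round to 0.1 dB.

-25.6 dB

At ω = 1963 rad/s:
zero (1 + j1963·0.002) = 1 + j3.926 → |·| ≈ 4.0514, ∠ ≈ 75.71°
pole (1 + j1963·1) = 1 + j1963 → |·| ≈ 1963, ∠ ≈ 89.97°
pole (1 + j1963·0.04) = 1 + j78.52 → |·| ≈ 78.526, ∠ ≈ 89.27°
|G| = 2000 · 4.0514 / (1963 · 78.526) ≈ 0.052566
Gain = 20 log₁₀(0.052566) ≈ -25.59 dB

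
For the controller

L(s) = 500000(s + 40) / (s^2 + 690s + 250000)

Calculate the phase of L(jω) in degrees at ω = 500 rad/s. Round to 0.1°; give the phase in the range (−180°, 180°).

-4.6°

At s = jω = j500:
zero (s+40): 40 + j500 → |·| = √(40²+500²) = √251600 ≈ 501.6, ∠ = arctan(500/40) ≈ 85.43°
quadratic: (j500)² + 690·j500 + 250000 = 0 + j345000 → |·| ≈ 3.45e+05, ∠ ≈ 90.00°
∠L = 85.43° − 90.00° = -4.57°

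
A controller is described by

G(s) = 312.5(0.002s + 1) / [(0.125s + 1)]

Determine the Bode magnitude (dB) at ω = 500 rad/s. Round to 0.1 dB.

At ω = 500 rad/s:
zero (1 + j500·0.002) = 1 + j1 → |·| ≈ 1.4142, ∠ ≈ 45.00°
pole (1 + j500·0.125) = 1 + j62.5 → |·| ≈ 62.508, ∠ ≈ 89.08°
|G| = 312.5 · 1.4142 / (62.508) ≈ 7.0701
Gain = 20 log₁₀(7.0701) ≈ 16.99 dB

17.0 dB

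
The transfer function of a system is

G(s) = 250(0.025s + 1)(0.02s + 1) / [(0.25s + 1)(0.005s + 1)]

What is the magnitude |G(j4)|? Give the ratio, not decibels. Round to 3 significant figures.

178

At ω = 4 rad/s:
zero (1 + j4·0.025) = 1 + j0.1 → |·| ≈ 1.005, ∠ ≈ 5.71°
zero (1 + j4·0.02) = 1 + j0.08 → |·| ≈ 1.0032, ∠ ≈ 4.57°
pole (1 + j4·0.25) = 1 + j1 → |·| ≈ 1.4142, ∠ ≈ 45.00°
pole (1 + j4·0.005) = 1 + j0.02 → |·| ≈ 1.0002, ∠ ≈ 1.15°
|G| = 250 · 1.005 · 1.0032 / (1.4142 · 1.0002) ≈ 178.2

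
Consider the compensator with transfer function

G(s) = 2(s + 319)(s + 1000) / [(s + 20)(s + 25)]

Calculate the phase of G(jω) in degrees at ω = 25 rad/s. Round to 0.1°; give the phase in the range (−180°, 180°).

At s = jω = j25:
zero (s+319): 319 + j25 → |·| = √(319²+25²) = √102386 ≈ 319.98, ∠ = arctan(25/319) ≈ 4.48°
zero (s+1000): 1000 + j25 → |·| = √(1000²+25²) = √1000625 ≈ 1000.3, ∠ = arctan(25/1000) ≈ 1.43°
pole (s+20): 20 + j25 → |·| = √(20²+25²) = √1025 ≈ 32.016, ∠ = arctan(25/20) ≈ 51.34°
pole (s+25): 25 + j25 → |·| = √(25²+25²) = √1250 ≈ 35.355, ∠ = arctan(25/25) ≈ 45.00°
∠G = 5.91° − 96.34° = -90.43°

-90.4°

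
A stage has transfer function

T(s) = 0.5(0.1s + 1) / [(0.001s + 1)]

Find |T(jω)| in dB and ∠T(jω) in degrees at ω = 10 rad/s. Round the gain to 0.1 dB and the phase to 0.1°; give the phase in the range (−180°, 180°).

At ω = 10 rad/s:
zero (1 + j10·0.1) = 1 + j1 → |·| ≈ 1.4142, ∠ ≈ 45.00°
pole (1 + j10·0.001) = 1 + j0.01 → |·| ≈ 1, ∠ ≈ 0.57°
|T| = 0.5 · 1.4142 / (1) ≈ 0.7071
Gain = 20 log₁₀(0.7071) ≈ -3.01 dB
∠T = (45.00°) − (0.57°) = 44.43°

-3.0 dB, 44.4°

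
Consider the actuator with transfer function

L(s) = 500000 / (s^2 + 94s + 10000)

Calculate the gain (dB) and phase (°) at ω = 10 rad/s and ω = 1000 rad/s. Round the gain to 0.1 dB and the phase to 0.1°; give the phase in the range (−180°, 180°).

ω = 10: 34.0 dB, -5.4°; ω = 1000: -6.0 dB, -174.6°

At s = jω = j10:
quadratic: (j10)² + 94·j10 + 10000 = 9900 + j940 → |·| ≈ 9944.5, ∠ ≈ 5.42°
|L| = 500000 / 9944.5 ≈ 50.279
Gain = 20 log₁₀(50.279) ≈ 34.03 dB
∠L = 0.00° − 5.42° = -5.42°

At s = jω = j1000:
quadratic: (j1000)² + 94·j1000 + 10000 = -990000 + j94000 → |·| ≈ 9.9445e+05, ∠ ≈ 174.58°
|L| = 500000 / 9.9445e+05 ≈ 0.50279
Gain = 20 log₁₀(0.50279) ≈ -5.97 dB
∠L = 0.00° − 174.58° = -174.58°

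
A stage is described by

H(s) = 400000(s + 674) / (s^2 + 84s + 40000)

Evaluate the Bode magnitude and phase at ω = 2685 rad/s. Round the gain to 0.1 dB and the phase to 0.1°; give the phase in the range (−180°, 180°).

At s = jω = j2685:
zero (s+674): 674 + j2685 → |·| = √(674²+2685²) = √7663501 ≈ 2768.3, ∠ = arctan(2685/674) ≈ 75.91°
quadratic: (j2685)² + 84·j2685 + 40000 = -7169225 + j225540 → |·| ≈ 7.1728e+06, ∠ ≈ 178.20°
|H| = 400000 · 2768.3 / 7.1728e+06 ≈ 154.38
Gain = 20 log₁₀(154.38) ≈ 43.77 dB
∠H = 75.91° − 178.20° = -102.29°

43.8 dB, -102.3°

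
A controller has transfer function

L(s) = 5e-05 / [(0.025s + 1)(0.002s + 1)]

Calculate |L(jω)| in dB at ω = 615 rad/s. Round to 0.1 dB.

At ω = 615 rad/s:
pole (1 + j615·0.025) = 1 + j15.375 → |·| ≈ 15.407, ∠ ≈ 86.28°
pole (1 + j615·0.002) = 1 + j1.23 → |·| ≈ 1.5852, ∠ ≈ 50.89°
|L| = 5e-05 · 1 / (15.407 · 1.5852) ≈ 2.0472e-06
Gain = 20 log₁₀(2.0472e-06) ≈ -113.78 dB

-113.8 dB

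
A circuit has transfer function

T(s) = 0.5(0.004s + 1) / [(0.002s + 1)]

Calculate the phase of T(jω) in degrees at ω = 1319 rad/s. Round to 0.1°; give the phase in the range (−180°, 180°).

10.0°

At ω = 1319 rad/s:
zero (1 + j1319·0.004) = 1 + j5.276 → |·| ≈ 5.3699, ∠ ≈ 79.27°
pole (1 + j1319·0.002) = 1 + j2.638 → |·| ≈ 2.8212, ∠ ≈ 69.24°
∠T = (79.27°) − (69.24°) = 10.03°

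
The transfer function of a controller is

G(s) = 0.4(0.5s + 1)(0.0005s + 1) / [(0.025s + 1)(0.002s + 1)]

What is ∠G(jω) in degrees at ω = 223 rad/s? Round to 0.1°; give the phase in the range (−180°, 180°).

-8.0°

At ω = 223 rad/s:
zero (1 + j223·0.5) = 1 + j111.5 → |·| ≈ 111.5, ∠ ≈ 89.49°
zero (1 + j223·0.0005) = 1 + j0.1115 → |·| ≈ 1.0062, ∠ ≈ 6.36°
pole (1 + j223·0.025) = 1 + j5.575 → |·| ≈ 5.664, ∠ ≈ 79.83°
pole (1 + j223·0.002) = 1 + j0.446 → |·| ≈ 1.095, ∠ ≈ 24.04°
∠G = (89.49° + 6.36°) − (79.83° + 24.04°) = -8.02°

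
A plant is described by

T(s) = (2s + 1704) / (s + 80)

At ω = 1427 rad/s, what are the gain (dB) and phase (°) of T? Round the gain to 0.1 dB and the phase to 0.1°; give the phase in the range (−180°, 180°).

7.3 dB, -27.6°

Substitute s = j1427:
Numerator: 2(j1427) + 1704 = 1704 + j2854
Denominator: (j1427) + 80 = 80 + j1427
|N| = √(1704² + 2854²) ≈ 3324, ∠N ≈ 59.16°
|D| = √(80² + 1427²) ≈ 1429.2, ∠D ≈ 86.79°
|T| = 3324 / 1429.2 ≈ 2.3258
Gain = 20 log₁₀(2.3258) ≈ 7.33 dB
∠T = 59.16° − 86.79° = -27.63°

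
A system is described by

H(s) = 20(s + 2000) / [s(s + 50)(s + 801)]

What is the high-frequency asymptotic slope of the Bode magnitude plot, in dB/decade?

Each pole contributes −20 dB/decade at high frequency; each zero contributes +20 dB/decade.
Net: 1 zero(s) − 3 pole(s) → -40 dB/decade.

-40 dB/decade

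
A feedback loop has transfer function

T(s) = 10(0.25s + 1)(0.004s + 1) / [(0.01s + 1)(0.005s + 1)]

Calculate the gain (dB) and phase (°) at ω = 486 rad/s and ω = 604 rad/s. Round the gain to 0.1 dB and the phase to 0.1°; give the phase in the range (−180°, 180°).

ω = 486: 46.2 dB, 6.3°; ω = 604: 46.1 dB, 4.9°

At ω = 486 rad/s:
zero (1 + j486·0.25) = 1 + j121.5 → |·| ≈ 121.5, ∠ ≈ 89.53°
zero (1 + j486·0.004) = 1 + j1.944 → |·| ≈ 2.1861, ∠ ≈ 62.78°
pole (1 + j486·0.01) = 1 + j4.86 → |·| ≈ 4.9618, ∠ ≈ 78.37°
pole (1 + j486·0.005) = 1 + j2.43 → |·| ≈ 2.6277, ∠ ≈ 67.63°
|T| = 10 · 121.5 · 2.1861 / (4.9618 · 2.6277) ≈ 203.72
Gain = 20 log₁₀(203.72) ≈ 46.18 dB
∠T = (89.53° + 62.78°) − (78.37° + 67.63°) = 6.31°

At ω = 604 rad/s:
zero (1 + j604·0.25) = 1 + j151 → |·| ≈ 151, ∠ ≈ 89.62°
zero (1 + j604·0.004) = 1 + j2.416 → |·| ≈ 2.6148, ∠ ≈ 67.51°
pole (1 + j604·0.01) = 1 + j6.04 → |·| ≈ 6.1222, ∠ ≈ 80.60°
pole (1 + j604·0.005) = 1 + j3.02 → |·| ≈ 3.1813, ∠ ≈ 71.68°
|T| = 10 · 151 · 2.6148 / (6.1222 · 3.1813) ≈ 202.72
Gain = 20 log₁₀(202.72) ≈ 46.14 dB
∠T = (89.62° + 67.51°) − (80.60° + 71.68°) = 4.85°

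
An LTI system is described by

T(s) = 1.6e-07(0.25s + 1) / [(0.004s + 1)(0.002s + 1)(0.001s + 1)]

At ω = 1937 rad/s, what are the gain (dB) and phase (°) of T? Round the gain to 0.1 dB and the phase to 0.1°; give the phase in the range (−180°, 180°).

-118.9 dB, -131.0°

At ω = 1937 rad/s:
zero (1 + j1937·0.25) = 1 + j484.25 → |·| ≈ 484.25, ∠ ≈ 89.88°
pole (1 + j1937·0.004) = 1 + j7.748 → |·| ≈ 7.8123, ∠ ≈ 82.65°
pole (1 + j1937·0.002) = 1 + j3.874 → |·| ≈ 4.001, ∠ ≈ 75.53°
pole (1 + j1937·0.001) = 1 + j1.937 → |·| ≈ 2.1799, ∠ ≈ 62.69°
|T| = 1.6e-07 · 484.25 / (7.8123 · 4.001 · 2.1799) ≈ 1.1371e-06
Gain = 20 log₁₀(1.1371e-06) ≈ -118.88 dB
∠T = (89.88°) − (82.65° + 75.53° + 62.69°) = -130.99°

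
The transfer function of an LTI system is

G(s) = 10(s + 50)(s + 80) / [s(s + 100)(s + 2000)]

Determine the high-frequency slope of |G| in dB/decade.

-20 dB/decade

Each pole contributes −20 dB/decade at high frequency; each zero contributes +20 dB/decade.
Net: 2 zero(s) − 3 pole(s) → -20 dB/decade.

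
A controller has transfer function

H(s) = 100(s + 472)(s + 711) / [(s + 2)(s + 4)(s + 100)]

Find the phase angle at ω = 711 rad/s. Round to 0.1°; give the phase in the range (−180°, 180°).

At s = jω = j711:
zero (s+472): 472 + j711 → |·| = √(472²+711²) = √728305 ≈ 853.41, ∠ = arctan(711/472) ≈ 56.42°
zero (s+711): 711 + j711 → |·| = √(711²+711²) = √1011042 ≈ 1005.5, ∠ = arctan(711/711) ≈ 45.00°
pole (s+2): 2 + j711 → |·| = √(2²+711²) = √505525 ≈ 711, ∠ = arctan(711/2) ≈ 89.84°
pole (s+4): 4 + j711 → |·| = √(4²+711²) = √505537 ≈ 711.01, ∠ = arctan(711/4) ≈ 89.68°
pole (s+100): 100 + j711 → |·| = √(100²+711²) = √515521 ≈ 718, ∠ = arctan(711/100) ≈ 81.99°
∠H = 101.42° − 261.51° = -160.09°

-160.1°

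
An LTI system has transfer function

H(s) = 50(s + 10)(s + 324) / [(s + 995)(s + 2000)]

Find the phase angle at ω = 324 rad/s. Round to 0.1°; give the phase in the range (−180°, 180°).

106.0°

At s = jω = j324:
zero (s+10): 10 + j324 → |·| = √(10²+324²) = √105076 ≈ 324.15, ∠ = arctan(324/10) ≈ 88.23°
zero (s+324): 324 + j324 → |·| = √(324²+324²) = √209952 ≈ 458.21, ∠ = arctan(324/324) ≈ 45.00°
pole (s+995): 995 + j324 → |·| = √(995²+324²) = √1095001 ≈ 1046.4, ∠ = arctan(324/995) ≈ 18.04°
pole (s+2000): 2000 + j324 → |·| = √(2000²+324²) = √4104976 ≈ 2026.1, ∠ = arctan(324/2000) ≈ 9.20°
∠H = 133.23° − 27.24° = 105.99°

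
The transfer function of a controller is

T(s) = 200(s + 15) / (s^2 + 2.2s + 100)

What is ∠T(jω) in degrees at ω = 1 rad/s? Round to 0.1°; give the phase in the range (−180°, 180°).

At s = jω = j1:
zero (s+15): 15 + j1 → |·| = √(15²+1²) = √226 ≈ 15.033, ∠ = arctan(1/15) ≈ 3.81°
quadratic: (j1)² + 2.2·j1 + 100 = 99 + j2.2 → |·| ≈ 99.024, ∠ ≈ 1.27°
∠T = 3.81° − 1.27° = 2.54°

2.5°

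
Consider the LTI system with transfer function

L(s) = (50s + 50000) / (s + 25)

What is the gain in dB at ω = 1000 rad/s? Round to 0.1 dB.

Substitute s = j1000:
Numerator: 50(j1000) + 50000 = 50000 + j50000
Denominator: (j1000) + 25 = 25 + j1000
|N| = √(50000² + 50000²) ≈ 70711, ∠N ≈ 45.00°
|D| = √(25² + 1000²) ≈ 1000.3, ∠D ≈ 88.57°
|L| = 70711 / 1000.3 ≈ 70.69
Gain = 20 log₁₀(70.69) ≈ 36.99 dB

37.0 dB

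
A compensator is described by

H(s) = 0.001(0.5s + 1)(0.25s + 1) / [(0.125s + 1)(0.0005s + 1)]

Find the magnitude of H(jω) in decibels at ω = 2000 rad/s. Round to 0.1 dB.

3.0 dB

At ω = 2000 rad/s:
zero (1 + j2000·0.5) = 1 + j1000 → |·| ≈ 1000, ∠ ≈ 89.94°
zero (1 + j2000·0.25) = 1 + j500 → |·| ≈ 500, ∠ ≈ 89.89°
pole (1 + j2000·0.125) = 1 + j250 → |·| ≈ 250, ∠ ≈ 89.77°
pole (1 + j2000·0.0005) = 1 + j1 → |·| ≈ 1.4142, ∠ ≈ 45.00°
|H| = 0.001 · 1000 · 500 / (250 · 1.4142) ≈ 1.4142
Gain = 20 log₁₀(1.4142) ≈ 3.01 dB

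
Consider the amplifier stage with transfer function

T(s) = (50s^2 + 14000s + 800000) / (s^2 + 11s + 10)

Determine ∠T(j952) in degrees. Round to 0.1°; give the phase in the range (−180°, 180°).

-16.0°

Substitute s = j952:
Numerator: 50(j952)^2 + 14000(j952) + 800000 = -44515200 + j13328000
Denominator: (j952)^2 + 11(j952) + 10 = -906294 + j10472
|N| = √(44515200² + 13328000²) ≈ 4.6468e+07, ∠N ≈ 163.33°
|D| = √(906294² + 10472²) ≈ 9.0635e+05, ∠D ≈ 179.34°
∠T = 163.33° − 179.34° = -16.01°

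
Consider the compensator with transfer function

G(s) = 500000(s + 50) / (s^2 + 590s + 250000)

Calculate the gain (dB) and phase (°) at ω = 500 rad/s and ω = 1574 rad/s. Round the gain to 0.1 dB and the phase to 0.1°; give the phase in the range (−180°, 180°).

ω = 500: 58.6 dB, -5.7°; ω = 1574: 50.3 dB, -69.2°

At s = jω = j500:
zero (s+50): 50 + j500 → |·| = √(50²+500²) = √252500 ≈ 502.49, ∠ = arctan(500/50) ≈ 84.29°
quadratic: (j500)² + 590·j500 + 250000 = 0 + j295000 → |·| ≈ 2.95e+05, ∠ ≈ 90.00°
|G| = 500000 · 502.49 / 2.95e+05 ≈ 851.68
Gain = 20 log₁₀(851.68) ≈ 58.61 dB
∠G = 84.29° − 90.00° = -5.71°

At s = jω = j1574:
zero (s+50): 50 + j1574 → |·| = √(50²+1574²) = √2479976 ≈ 1574.8, ∠ = arctan(1574/50) ≈ 88.18°
quadratic: (j1574)² + 590·j1574 + 250000 = -2227476 + j928660 → |·| ≈ 2.4133e+06, ∠ ≈ 157.37°
|G| = 500000 · 1574.8 / 2.4133e+06 ≈ 326.28
Gain = 20 log₁₀(326.28) ≈ 50.27 dB
∠G = 88.18° − 157.37° = -69.19°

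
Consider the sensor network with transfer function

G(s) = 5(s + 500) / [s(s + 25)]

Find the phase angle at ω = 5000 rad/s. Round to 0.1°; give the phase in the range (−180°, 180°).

At s = jω = j5000:
zero (s+500): 500 + j5000 → |·| = √(500²+5000²) = √25250000 ≈ 5024.9, ∠ = arctan(5000/500) ≈ 84.29°
pole (s+25): 25 + j5000 → |·| = √(25²+5000²) = √25000625 ≈ 5000.1, ∠ = arctan(5000/25) ≈ 89.71°
pole at origin: |s| = 5000, ∠ = 90.00° (in denominator)
∠G = 84.29° − 179.71° = -95.42°

-95.4°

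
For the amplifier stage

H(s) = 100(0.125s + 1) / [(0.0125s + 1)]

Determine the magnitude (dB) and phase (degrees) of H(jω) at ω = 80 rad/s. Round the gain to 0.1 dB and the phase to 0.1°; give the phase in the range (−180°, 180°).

57.0 dB, 39.3°

At ω = 80 rad/s:
zero (1 + j80·0.125) = 1 + j10 → |·| ≈ 10.05, ∠ ≈ 84.29°
pole (1 + j80·0.0125) = 1 + j1 → |·| ≈ 1.4142, ∠ ≈ 45.00°
|H| = 100 · 10.05 / (1.4142) ≈ 710.65
Gain = 20 log₁₀(710.65) ≈ 57.03 dB
∠H = (84.29°) − (45.00°) = 39.29°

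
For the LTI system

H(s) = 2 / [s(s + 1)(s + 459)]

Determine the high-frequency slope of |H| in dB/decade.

-60 dB/decade

Each pole contributes −20 dB/decade at high frequency; each zero contributes +20 dB/decade.
Net: 0 zero(s) − 3 pole(s) → -60 dB/decade.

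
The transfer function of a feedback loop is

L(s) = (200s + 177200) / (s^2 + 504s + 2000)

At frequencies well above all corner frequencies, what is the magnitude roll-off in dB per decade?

Each pole contributes −20 dB/decade at high frequency; each zero contributes +20 dB/decade.
Net: 1 zero(s) − 2 pole(s) → -20 dB/decade.

-20 dB/decade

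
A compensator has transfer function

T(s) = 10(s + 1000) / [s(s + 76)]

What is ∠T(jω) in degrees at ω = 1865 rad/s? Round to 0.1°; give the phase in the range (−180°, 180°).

At s = jω = j1865:
zero (s+1000): 1000 + j1865 → |·| = √(1000²+1865²) = √4478225 ≈ 2116.2, ∠ = arctan(1865/1000) ≈ 61.80°
pole (s+76): 76 + j1865 → |·| = √(76²+1865²) = √3484001 ≈ 1866.5, ∠ = arctan(1865/76) ≈ 87.67°
pole at origin: |s| = 1865, ∠ = 90.00° (in denominator)
∠T = 61.80° − 177.67° = -115.87°

-115.9°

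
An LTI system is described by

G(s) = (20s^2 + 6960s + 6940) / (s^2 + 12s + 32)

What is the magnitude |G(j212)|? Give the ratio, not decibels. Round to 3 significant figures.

38.3

Substitute s = j212:
Numerator: 20(j212)^2 + 6960(j212) + 6940 = -891940 + j1475520
Denominator: (j212)^2 + 12(j212) + 32 = -44912 + j2544
|N| = √(891940² + 1475520²) ≈ 1.7242e+06, ∠N ≈ 121.15°
|D| = √(44912² + 2544²) ≈ 44984, ∠D ≈ 176.76°
|G| = 1.7242e+06 / 44984 ≈ 38.329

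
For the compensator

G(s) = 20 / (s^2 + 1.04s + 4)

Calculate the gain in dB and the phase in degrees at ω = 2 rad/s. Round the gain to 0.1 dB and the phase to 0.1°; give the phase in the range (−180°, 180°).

At s = jω = j2:
quadratic: (j2)² + 1.04·j2 + 4 = 0 + j2.08 → |·| ≈ 2.08, ∠ ≈ 90.00°
|G| = 20 / 2.08 ≈ 9.6154
Gain = 20 log₁₀(9.6154) ≈ 19.66 dB
∠G = 0.00° − 90.00° = -90.00°

19.7 dB, -90.0°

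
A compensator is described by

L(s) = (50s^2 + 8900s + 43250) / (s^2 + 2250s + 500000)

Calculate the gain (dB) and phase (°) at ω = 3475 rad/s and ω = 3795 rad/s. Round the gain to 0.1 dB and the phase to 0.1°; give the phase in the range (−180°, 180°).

Substitute s = j3475:
Numerator: 50(j3475)^2 + 8900(j3475) + 43250 = -603738000 + j30927500
Denominator: (j3475)^2 + 2250(j3475) + 500000 = -11575625 + j7818750
|N| = √(603738000² + 30927500²) ≈ 6.0453e+08, ∠N ≈ 177.07°
|D| = √(11575625² + 7818750²) ≈ 1.3969e+07, ∠D ≈ 145.96°
|L| = 6.0453e+08 / 1.3969e+07 ≈ 43.277
Gain = 20 log₁₀(43.277) ≈ 32.73 dB
∠L = 177.07° − 145.96° = 31.11°

Substitute s = j3795:
Numerator: 50(j3795)^2 + 8900(j3795) + 43250 = -720058000 + j33775500
Denominator: (j3795)^2 + 2250(j3795) + 500000 = -13902025 + j8538750
|N| = √(720058000² + 33775500²) ≈ 7.2085e+08, ∠N ≈ 177.31°
|D| = √(13902025² + 8538750²) ≈ 1.6315e+07, ∠D ≈ 148.44°
|L| = 7.2085e+08 / 1.6315e+07 ≈ 44.183
Gain = 20 log₁₀(44.183) ≈ 32.91 dB
∠L = 177.31° − 148.44° = 28.87°

ω = 3475: 32.7 dB, 31.1°; ω = 3795: 32.9 dB, 28.9°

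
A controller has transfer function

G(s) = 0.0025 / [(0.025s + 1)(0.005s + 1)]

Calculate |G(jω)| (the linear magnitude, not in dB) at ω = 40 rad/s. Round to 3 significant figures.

At ω = 40 rad/s:
pole (1 + j40·0.025) = 1 + j1 → |·| ≈ 1.4142, ∠ ≈ 45.00°
pole (1 + j40·0.005) = 1 + j0.2 → |·| ≈ 1.0198, ∠ ≈ 11.31°
|G| = 0.0025 · 1 / (1.4142 · 1.0198) ≈ 0.0017335

0.00173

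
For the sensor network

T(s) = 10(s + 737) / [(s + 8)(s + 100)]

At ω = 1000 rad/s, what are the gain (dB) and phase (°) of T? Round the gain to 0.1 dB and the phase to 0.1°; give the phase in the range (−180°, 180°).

At s = jω = j1000:
zero (s+737): 737 + j1000 → |·| = √(737²+1000²) = √1543169 ≈ 1242.2, ∠ = arctan(1000/737) ≈ 53.61°
pole (s+8): 8 + j1000 → |·| = √(8²+1000²) = √1000064 ≈ 1000, ∠ = arctan(1000/8) ≈ 89.54°
pole (s+100): 100 + j1000 → |·| = √(100²+1000²) = √1010000 ≈ 1005, ∠ = arctan(1000/100) ≈ 84.29°
|T| = 10 · 1242.2 / 1.005e+06 ≈ 0.01236
Gain = 20 log₁₀(0.01236) ≈ -38.16 dB
∠T = 53.61° − 173.83° = -120.22°

-38.2 dB, -120.2°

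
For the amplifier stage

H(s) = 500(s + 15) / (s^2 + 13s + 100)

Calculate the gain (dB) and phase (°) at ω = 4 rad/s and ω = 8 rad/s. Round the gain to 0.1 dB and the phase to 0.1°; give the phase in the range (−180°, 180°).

ω = 4: 37.9 dB, -16.8°; ω = 8: 37.8 dB, -42.8°

At s = jω = j4:
zero (s+15): 15 + j4 → |·| = √(15²+4²) = √241 ≈ 15.524, ∠ = arctan(4/15) ≈ 14.93°
quadratic: (j4)² + 13·j4 + 100 = 84 + j52 → |·| ≈ 98.793, ∠ ≈ 31.76°
|H| = 500 · 15.524 / 98.793 ≈ 78.568
Gain = 20 log₁₀(78.568) ≈ 37.90 dB
∠H = 14.93° − 31.76° = -16.83°

At s = jω = j8:
zero (s+15): 15 + j8 → |·| = √(15²+8²) = √289 ≈ 17, ∠ = arctan(8/15) ≈ 28.07°
quadratic: (j8)² + 13·j8 + 100 = 36 + j104 → |·| ≈ 110.05, ∠ ≈ 70.91°
|H| = 500 · 17 / 110.05 ≈ 77.238
Gain = 20 log₁₀(77.238) ≈ 37.76 dB
∠H = 28.07° − 70.91° = -42.84°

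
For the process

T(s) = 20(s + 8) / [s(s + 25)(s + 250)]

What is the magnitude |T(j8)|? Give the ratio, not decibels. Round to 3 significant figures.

At s = jω = j8:
zero (s+8): 8 + j8 → |·| = √(8²+8²) = √128 ≈ 11.314, ∠ = arctan(8/8) ≈ 45.00°
pole (s+25): 25 + j8 → |·| = √(25²+8²) = √689 ≈ 26.249, ∠ = arctan(8/25) ≈ 17.74°
pole (s+250): 250 + j8 → |·| = √(250²+8²) = √62564 ≈ 250.13, ∠ = arctan(8/250) ≈ 1.83°
pole at origin: |s| = 8, ∠ = 90.00° (in denominator)
|T| = 20 · 11.314 / 52525 ≈ 0.004308

0.00431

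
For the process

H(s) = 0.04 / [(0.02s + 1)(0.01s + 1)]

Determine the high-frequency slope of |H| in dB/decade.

-40 dB/decade

Each pole contributes −20 dB/decade at high frequency; each zero contributes +20 dB/decade.
Net: 0 zero(s) − 2 pole(s) → -40 dB/decade.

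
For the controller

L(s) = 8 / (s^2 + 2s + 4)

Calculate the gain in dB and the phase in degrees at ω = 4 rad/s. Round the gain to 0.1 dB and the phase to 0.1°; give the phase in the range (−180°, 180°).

-5.1 dB, -146.3°

At s = jω = j4:
quadratic: (j4)² + 2·j4 + 4 = -12 + j8 → |·| ≈ 14.422, ∠ ≈ 146.31°
|L| = 8 / 14.422 ≈ 0.55471
Gain = 20 log₁₀(0.55471) ≈ -5.12 dB
∠L = 0.00° − 146.31° = -146.31°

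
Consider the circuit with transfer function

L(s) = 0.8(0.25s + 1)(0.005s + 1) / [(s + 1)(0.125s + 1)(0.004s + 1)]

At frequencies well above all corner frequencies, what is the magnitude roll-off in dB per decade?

Each pole contributes −20 dB/decade at high frequency; each zero contributes +20 dB/decade.
Net: 2 zero(s) − 3 pole(s) → -20 dB/decade.

-20 dB/decade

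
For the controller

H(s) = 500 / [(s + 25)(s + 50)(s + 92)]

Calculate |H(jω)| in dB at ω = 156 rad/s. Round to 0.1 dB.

At s = jω = j156:
pole (s+25): 25 + j156 → |·| = √(25²+156²) = √24961 ≈ 157.99, ∠ = arctan(156/25) ≈ 80.90°
pole (s+50): 50 + j156 → |·| = √(50²+156²) = √26836 ≈ 163.82, ∠ = arctan(156/50) ≈ 72.23°
pole (s+92): 92 + j156 → |·| = √(92²+156²) = √32800 ≈ 181.11, ∠ = arctan(156/92) ≈ 59.47°
|H| = 500 / 4.6875e+06 ≈ 0.00010667
Gain = 20 log₁₀(0.00010667) ≈ -79.44 dB

-79.4 dB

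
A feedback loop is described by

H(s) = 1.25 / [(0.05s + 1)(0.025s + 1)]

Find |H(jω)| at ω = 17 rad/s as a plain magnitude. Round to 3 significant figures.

At ω = 17 rad/s:
pole (1 + j17·0.05) = 1 + j0.85 → |·| ≈ 1.3124, ∠ ≈ 40.36°
pole (1 + j17·0.025) = 1 + j0.425 → |·| ≈ 1.0866, ∠ ≈ 23.03°
|H| = 1.25 · 1 / (1.3124 · 1.0866) ≈ 0.87654

0.877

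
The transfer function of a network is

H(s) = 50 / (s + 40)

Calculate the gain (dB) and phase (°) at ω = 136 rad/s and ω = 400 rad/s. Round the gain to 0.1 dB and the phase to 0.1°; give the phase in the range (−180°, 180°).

ω = 136: -9.1 dB, -73.6°; ω = 400: -18.1 dB, -84.3°

Substitute s = j136:
Numerator: 50 = 50 + j0
Denominator: (j136) + 40 = 40 + j136
|N| = √(50² + 0²) ≈ 50, ∠N ≈ 0.00°
|D| = √(40² + 136²) ≈ 141.76, ∠D ≈ 73.61°
|H| = 50 / 141.76 ≈ 0.35271
Gain = 20 log₁₀(0.35271) ≈ -9.05 dB
∠H = 0.00° − 73.61° = -73.61°

Substitute s = j400:
Numerator: 50 = 50 + j0
Denominator: (j400) + 40 = 40 + j400
|N| = √(50² + 0²) ≈ 50, ∠N ≈ 0.00°
|D| = √(40² + 400²) ≈ 402, ∠D ≈ 84.29°
|H| = 50 / 402 ≈ 0.12438
Gain = 20 log₁₀(0.12438) ≈ -18.10 dB
∠H = 0.00° − 84.29° = -84.29°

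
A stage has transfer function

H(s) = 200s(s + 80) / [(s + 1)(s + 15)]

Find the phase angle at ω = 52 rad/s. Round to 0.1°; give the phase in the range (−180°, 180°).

-39.8°

At s = jω = j52:
zero (s+80): 80 + j52 → |·| = √(80²+52²) = √9104 ≈ 95.415, ∠ = arctan(52/80) ≈ 33.02°
zero at origin: s = j52 → |·| = 52, ∠ = 90.00°
pole (s+1): 1 + j52 → |·| = √(1²+52²) = √2705 ≈ 52.01, ∠ = arctan(52/1) ≈ 88.90°
pole (s+15): 15 + j52 → |·| = √(15²+52²) = √2929 ≈ 54.12, ∠ = arctan(52/15) ≈ 73.91°
∠H = 123.02° − 162.81° = -39.79°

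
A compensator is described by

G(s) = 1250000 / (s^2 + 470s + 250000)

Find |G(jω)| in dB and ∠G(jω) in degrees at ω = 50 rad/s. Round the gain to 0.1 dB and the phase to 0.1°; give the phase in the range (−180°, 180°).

At s = jω = j50:
quadratic: (j50)² + 470·j50 + 250000 = 247500 + j23500 → |·| ≈ 2.4861e+05, ∠ ≈ 5.42°
|G| = 1250000 / 2.4861e+05 ≈ 5.028
Gain = 20 log₁₀(5.028) ≈ 14.03 dB
∠G = 0.00° − 5.42° = -5.42°

14.0 dB, -5.4°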